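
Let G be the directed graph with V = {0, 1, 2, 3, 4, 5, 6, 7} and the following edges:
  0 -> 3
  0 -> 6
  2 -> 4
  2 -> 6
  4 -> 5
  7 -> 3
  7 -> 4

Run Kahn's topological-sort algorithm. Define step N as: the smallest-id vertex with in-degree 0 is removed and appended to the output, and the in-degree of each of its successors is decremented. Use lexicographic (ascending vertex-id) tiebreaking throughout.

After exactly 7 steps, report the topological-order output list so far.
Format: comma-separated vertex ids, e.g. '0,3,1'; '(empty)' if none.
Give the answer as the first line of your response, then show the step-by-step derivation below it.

0,1,2,6,7,3,4

step 1: output 0; order=[0]; indeg=(0,0,0,1,2,1,1,0)
step 2: output 1; order=[0,1]; indeg=(0,0,0,1,2,1,1,0)
step 3: output 2; order=[0,1,2]; indeg=(0,0,0,1,1,1,0,0)
step 4: output 6; order=[0,1,2,6]; indeg=(0,0,0,1,1,1,0,0)
step 5: output 7; order=[0,1,2,6,7]; indeg=(0,0,0,0,0,1,0,0)
step 6: output 3; order=[0,1,2,6,7,3]; indeg=(0,0,0,0,0,1,0,0)
step 7: output 4; order=[0,1,2,6,7,3,4]; indeg=(0,0,0,0,0,0,0,0)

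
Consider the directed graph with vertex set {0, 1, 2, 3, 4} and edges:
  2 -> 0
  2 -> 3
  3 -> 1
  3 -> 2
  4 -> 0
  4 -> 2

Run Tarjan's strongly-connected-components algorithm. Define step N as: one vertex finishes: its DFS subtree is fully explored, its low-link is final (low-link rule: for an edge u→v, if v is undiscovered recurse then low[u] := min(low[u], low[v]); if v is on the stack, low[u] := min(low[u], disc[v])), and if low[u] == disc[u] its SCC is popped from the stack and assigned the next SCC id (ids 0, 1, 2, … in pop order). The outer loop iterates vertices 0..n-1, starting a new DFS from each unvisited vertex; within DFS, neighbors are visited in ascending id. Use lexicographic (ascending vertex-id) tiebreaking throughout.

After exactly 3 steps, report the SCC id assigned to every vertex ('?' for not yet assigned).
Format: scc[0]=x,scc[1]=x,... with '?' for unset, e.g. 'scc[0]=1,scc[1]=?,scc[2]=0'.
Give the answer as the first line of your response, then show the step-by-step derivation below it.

scc[0]=0,scc[1]=1,scc[2]=?,scc[3]=?,scc[4]=?

step 1: low=(low[0]=0,low[1]=?,low[2]=?,low[3]=?,low[4]=?); scc=(scc[0]=0,scc[1]=?,scc[2]=?,scc[3]=?,scc[4]=?)
step 2: low=(low[0]=0,low[1]=1,low[2]=?,low[3]=?,low[4]=?); scc=(scc[0]=0,scc[1]=1,scc[2]=?,scc[3]=?,scc[4]=?)
step 3: low=(low[0]=0,low[1]=1,low[2]=2,low[3]=2,low[4]=?); scc=(scc[0]=0,scc[1]=1,scc[2]=?,scc[3]=?,scc[4]=?)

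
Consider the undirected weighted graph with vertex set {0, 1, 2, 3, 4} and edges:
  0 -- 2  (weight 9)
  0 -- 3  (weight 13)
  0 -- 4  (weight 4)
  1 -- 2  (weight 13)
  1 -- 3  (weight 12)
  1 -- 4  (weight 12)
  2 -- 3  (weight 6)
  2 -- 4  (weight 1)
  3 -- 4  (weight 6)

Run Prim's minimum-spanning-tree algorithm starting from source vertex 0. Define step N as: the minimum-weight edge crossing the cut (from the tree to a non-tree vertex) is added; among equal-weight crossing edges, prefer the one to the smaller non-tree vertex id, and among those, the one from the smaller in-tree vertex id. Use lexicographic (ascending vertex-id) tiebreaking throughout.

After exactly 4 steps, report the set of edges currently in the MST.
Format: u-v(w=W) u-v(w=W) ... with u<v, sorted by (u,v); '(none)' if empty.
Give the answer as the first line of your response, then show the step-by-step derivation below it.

0-4(w=4) 1-3(w=12) 2-3(w=6) 2-4(w=1)

step 1: add edge 0-4 (w=4); MST = {0-4(w=4)}
step 2: add edge 2-4 (w=1); MST = {0-4(w=4) 2-4(w=1)}
step 3: add edge 2-3 (w=6); MST = {0-4(w=4) 2-3(w=6) 2-4(w=1)}
step 4: add edge 1-3 (w=12); MST = {0-4(w=4) 1-3(w=12) 2-3(w=6) 2-4(w=1)}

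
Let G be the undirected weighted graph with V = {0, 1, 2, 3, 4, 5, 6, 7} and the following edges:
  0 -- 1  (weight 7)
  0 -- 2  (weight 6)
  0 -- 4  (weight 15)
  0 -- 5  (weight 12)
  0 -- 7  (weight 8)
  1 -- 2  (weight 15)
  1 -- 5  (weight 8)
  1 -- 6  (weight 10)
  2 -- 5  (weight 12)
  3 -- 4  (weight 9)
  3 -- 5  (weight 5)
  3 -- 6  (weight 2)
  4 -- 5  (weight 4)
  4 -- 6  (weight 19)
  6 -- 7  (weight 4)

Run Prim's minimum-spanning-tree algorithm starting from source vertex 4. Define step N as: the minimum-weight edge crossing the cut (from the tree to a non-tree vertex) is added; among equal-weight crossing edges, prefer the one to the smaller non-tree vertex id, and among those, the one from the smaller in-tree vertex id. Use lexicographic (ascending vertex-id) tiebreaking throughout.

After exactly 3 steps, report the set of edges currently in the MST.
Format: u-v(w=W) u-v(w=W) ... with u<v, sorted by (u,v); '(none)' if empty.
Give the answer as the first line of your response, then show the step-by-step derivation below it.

3-5(w=5) 3-6(w=2) 4-5(w=4)

step 1: add edge 4-5 (w=4); MST = {4-5(w=4)}
step 2: add edge 3-5 (w=5); MST = {3-5(w=5) 4-5(w=4)}
step 3: add edge 3-6 (w=2); MST = {3-5(w=5) 3-6(w=2) 4-5(w=4)}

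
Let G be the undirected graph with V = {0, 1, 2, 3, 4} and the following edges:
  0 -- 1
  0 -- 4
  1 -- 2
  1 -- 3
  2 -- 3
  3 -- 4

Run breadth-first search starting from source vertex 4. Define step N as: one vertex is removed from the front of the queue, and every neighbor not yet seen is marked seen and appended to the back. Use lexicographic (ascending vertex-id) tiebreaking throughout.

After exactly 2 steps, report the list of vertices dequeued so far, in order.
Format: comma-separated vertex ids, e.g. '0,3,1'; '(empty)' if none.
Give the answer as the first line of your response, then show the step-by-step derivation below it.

4,0

step 1: dequeue 4; queue=[0,3]; order=4
step 2: dequeue 0; queue=[3,1]; order=4,0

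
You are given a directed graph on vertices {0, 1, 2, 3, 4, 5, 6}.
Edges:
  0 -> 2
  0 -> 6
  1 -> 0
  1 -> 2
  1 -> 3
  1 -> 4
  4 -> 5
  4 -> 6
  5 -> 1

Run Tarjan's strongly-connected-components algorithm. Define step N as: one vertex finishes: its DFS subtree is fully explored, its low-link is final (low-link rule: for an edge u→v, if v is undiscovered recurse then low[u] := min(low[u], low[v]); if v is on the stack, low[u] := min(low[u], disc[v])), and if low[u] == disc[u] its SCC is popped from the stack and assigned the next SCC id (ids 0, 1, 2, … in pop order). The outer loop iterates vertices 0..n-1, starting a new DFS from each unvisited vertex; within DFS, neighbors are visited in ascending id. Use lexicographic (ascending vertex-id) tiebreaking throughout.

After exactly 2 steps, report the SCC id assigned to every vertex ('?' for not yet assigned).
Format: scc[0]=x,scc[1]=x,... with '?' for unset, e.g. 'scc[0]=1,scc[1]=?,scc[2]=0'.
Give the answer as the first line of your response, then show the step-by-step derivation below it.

scc[0]=?,scc[1]=?,scc[2]=0,scc[3]=?,scc[4]=?,scc[5]=?,scc[6]=1

step 1: low=(low[0]=0,low[1]=?,low[2]=1,low[3]=?,low[4]=?,low[5]=?,low[6]=?); scc=(scc[0]=?,scc[1]=?,scc[2]=0,scc[3]=?,scc[4]=?,scc[5]=?,scc[6]=?)
step 2: low=(low[0]=0,low[1]=?,low[2]=1,low[3]=?,low[4]=?,low[5]=?,low[6]=2); scc=(scc[0]=?,scc[1]=?,scc[2]=0,scc[3]=?,scc[4]=?,scc[5]=?,scc[6]=1)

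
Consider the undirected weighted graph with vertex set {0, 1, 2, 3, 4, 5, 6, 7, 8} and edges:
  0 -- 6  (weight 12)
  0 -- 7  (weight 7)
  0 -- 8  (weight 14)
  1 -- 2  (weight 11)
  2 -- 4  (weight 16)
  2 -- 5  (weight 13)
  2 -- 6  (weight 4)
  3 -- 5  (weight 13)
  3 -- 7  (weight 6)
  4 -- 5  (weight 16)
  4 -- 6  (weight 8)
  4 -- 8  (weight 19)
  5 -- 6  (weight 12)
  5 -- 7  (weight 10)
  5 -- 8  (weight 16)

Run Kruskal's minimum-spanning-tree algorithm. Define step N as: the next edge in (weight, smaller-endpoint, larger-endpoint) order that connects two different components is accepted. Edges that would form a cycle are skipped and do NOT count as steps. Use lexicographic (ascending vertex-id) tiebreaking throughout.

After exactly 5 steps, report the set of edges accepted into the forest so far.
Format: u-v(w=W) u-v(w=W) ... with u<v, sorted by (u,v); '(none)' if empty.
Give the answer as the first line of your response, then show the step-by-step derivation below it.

0-7(w=7) 2-6(w=4) 3-7(w=6) 4-6(w=8) 5-7(w=10)

step 1: add edge 2-6 (w=4); MST = {2-6(w=4)}
step 2: add edge 3-7 (w=6); MST = {2-6(w=4) 3-7(w=6)}
step 3: add edge 0-7 (w=7); MST = {0-7(w=7) 2-6(w=4) 3-7(w=6)}
step 4: add edge 4-6 (w=8); MST = {0-7(w=7) 2-6(w=4) 3-7(w=6) 4-6(w=8)}
step 5: add edge 5-7 (w=10); MST = {0-7(w=7) 2-6(w=4) 3-7(w=6) 4-6(w=8) 5-7(w=10)}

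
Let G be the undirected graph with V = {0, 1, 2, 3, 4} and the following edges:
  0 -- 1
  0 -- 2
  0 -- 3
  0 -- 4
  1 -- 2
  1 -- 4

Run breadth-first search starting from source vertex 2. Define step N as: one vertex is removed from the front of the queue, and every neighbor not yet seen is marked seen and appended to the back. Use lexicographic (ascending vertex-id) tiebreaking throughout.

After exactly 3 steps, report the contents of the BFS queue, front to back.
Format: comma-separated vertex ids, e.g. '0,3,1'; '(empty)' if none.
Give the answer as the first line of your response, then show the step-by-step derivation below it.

3,4

step 1: dequeue 2; queue=[0,1]; order=2
step 2: dequeue 0; queue=[1,3,4]; order=2,0
step 3: dequeue 1; queue=[3,4]; order=2,0,1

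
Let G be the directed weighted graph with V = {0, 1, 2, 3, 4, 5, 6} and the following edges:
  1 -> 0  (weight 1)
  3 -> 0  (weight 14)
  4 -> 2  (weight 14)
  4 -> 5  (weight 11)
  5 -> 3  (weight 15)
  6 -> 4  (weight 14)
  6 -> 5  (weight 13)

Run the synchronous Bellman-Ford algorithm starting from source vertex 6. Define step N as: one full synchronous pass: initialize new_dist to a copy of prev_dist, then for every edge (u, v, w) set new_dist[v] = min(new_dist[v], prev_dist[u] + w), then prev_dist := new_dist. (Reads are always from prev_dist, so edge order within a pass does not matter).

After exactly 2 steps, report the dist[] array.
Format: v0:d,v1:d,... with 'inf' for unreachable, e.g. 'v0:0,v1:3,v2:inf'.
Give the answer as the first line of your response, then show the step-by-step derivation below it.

v0:inf,v1:inf,v2:28,v3:28,v4:14,v5:13,v6:0

step 1: dist = v0:inf,v1:inf,v2:inf,v3:inf,v4:14,v5:13,v6:0
step 2: dist = v0:inf,v1:inf,v2:28,v3:28,v4:14,v5:13,v6:0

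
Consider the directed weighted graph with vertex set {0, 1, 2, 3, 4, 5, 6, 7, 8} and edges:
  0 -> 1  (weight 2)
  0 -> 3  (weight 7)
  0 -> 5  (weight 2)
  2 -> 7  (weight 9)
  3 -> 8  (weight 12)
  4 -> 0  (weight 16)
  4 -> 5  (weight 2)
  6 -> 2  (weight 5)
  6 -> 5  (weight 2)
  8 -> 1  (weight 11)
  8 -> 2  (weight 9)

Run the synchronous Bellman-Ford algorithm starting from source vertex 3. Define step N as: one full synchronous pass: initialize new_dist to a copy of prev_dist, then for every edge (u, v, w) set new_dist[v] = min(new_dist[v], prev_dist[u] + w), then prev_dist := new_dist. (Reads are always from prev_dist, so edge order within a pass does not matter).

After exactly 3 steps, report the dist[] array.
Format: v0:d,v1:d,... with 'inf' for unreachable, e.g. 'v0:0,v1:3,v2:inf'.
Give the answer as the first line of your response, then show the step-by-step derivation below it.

v0:inf,v1:23,v2:21,v3:0,v4:inf,v5:inf,v6:inf,v7:30,v8:12

step 1: dist = v0:inf,v1:inf,v2:inf,v3:0,v4:inf,v5:inf,v6:inf,v7:inf,v8:12
step 2: dist = v0:inf,v1:23,v2:21,v3:0,v4:inf,v5:inf,v6:inf,v7:inf,v8:12
step 3: dist = v0:inf,v1:23,v2:21,v3:0,v4:inf,v5:inf,v6:inf,v7:30,v8:12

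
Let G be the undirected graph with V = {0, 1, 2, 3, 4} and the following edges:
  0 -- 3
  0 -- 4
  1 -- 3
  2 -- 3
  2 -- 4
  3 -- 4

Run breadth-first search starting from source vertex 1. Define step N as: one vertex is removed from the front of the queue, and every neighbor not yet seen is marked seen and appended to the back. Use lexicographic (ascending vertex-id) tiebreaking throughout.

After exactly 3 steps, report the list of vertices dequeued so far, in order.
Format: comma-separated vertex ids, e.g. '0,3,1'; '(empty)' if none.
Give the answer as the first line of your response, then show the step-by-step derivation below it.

1,3,0

step 1: dequeue 1; queue=[3]; order=1
step 2: dequeue 3; queue=[0,2,4]; order=1,3
step 3: dequeue 0; queue=[2,4]; order=1,3,0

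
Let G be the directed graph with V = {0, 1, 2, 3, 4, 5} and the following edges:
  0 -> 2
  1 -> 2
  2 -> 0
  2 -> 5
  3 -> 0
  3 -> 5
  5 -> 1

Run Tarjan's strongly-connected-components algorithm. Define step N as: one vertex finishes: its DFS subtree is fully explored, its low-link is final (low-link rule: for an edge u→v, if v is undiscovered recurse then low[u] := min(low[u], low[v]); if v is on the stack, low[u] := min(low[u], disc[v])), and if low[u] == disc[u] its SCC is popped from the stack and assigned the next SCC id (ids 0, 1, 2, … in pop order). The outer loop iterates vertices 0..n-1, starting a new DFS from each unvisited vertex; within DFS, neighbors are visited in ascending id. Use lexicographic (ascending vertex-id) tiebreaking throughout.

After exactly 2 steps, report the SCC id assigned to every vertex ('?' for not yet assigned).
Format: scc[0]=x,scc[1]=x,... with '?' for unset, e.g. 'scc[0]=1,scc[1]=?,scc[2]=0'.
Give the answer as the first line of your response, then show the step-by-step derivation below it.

scc[0]=?,scc[1]=?,scc[2]=?,scc[3]=?,scc[4]=?,scc[5]=?

step 1: low=(low[0]=0,low[1]=1,low[2]=0,low[3]=?,low[4]=?,low[5]=2); scc=(scc[0]=?,scc[1]=?,scc[2]=?,scc[3]=?,scc[4]=?,scc[5]=?)
step 2: low=(low[0]=0,low[1]=1,low[2]=0,low[3]=?,low[4]=?,low[5]=1); scc=(scc[0]=?,scc[1]=?,scc[2]=?,scc[3]=?,scc[4]=?,scc[5]=?)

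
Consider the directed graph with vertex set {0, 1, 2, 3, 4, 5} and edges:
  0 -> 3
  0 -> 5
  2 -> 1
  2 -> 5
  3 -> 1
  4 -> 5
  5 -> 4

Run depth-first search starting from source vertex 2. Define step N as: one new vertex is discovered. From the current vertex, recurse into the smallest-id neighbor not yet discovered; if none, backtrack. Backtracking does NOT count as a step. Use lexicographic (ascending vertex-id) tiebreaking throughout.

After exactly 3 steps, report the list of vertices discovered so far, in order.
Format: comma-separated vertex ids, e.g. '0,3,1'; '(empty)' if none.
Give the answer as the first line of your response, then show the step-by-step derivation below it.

2,1,5

step 1: discover 2; path=2; order=2
step 2: discover 1; path=2>1; order=2,1
step 3: discover 5; path=2>5; order=2,1,5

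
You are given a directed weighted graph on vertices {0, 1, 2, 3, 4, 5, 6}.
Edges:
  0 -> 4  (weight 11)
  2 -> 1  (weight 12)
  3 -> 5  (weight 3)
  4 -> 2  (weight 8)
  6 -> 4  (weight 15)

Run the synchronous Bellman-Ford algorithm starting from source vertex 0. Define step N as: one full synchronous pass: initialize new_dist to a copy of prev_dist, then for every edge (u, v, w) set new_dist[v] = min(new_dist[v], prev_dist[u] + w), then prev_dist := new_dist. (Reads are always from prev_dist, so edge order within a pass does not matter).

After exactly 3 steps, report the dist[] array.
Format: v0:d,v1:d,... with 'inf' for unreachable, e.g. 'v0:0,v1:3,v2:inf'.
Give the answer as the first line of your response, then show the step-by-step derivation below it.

v0:0,v1:31,v2:19,v3:inf,v4:11,v5:inf,v6:inf

step 1: dist = v0:0,v1:inf,v2:inf,v3:inf,v4:11,v5:inf,v6:inf
step 2: dist = v0:0,v1:inf,v2:19,v3:inf,v4:11,v5:inf,v6:inf
step 3: dist = v0:0,v1:31,v2:19,v3:inf,v4:11,v5:inf,v6:inf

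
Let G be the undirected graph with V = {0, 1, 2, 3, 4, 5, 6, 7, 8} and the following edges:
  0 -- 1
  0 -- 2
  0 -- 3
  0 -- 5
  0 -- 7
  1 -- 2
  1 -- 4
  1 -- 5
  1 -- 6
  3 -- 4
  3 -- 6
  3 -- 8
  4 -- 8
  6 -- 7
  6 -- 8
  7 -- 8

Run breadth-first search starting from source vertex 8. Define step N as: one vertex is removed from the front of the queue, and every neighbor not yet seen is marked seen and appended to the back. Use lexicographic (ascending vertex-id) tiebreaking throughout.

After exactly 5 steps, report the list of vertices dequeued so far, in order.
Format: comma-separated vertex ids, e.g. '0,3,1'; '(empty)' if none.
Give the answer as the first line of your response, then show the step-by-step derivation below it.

8,3,4,6,7

step 1: dequeue 8; queue=[3,4,6,7]; order=8
step 2: dequeue 3; queue=[4,6,7,0]; order=8,3
step 3: dequeue 4; queue=[6,7,0,1]; order=8,3,4
step 4: dequeue 6; queue=[7,0,1]; order=8,3,4,6
step 5: dequeue 7; queue=[0,1]; order=8,3,4,6,7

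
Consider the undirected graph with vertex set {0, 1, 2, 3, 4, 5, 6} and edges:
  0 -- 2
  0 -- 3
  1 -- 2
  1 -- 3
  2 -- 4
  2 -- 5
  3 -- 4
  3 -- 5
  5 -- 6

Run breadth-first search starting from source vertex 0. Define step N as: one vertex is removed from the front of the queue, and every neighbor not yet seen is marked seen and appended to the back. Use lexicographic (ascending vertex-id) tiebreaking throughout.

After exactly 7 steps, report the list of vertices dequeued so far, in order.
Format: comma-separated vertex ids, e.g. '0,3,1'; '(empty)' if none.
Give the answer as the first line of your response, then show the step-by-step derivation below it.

0,2,3,1,4,5,6

step 1: dequeue 0; queue=[2,3]; order=0
step 2: dequeue 2; queue=[3,1,4,5]; order=0,2
step 3: dequeue 3; queue=[1,4,5]; order=0,2,3
step 4: dequeue 1; queue=[4,5]; order=0,2,3,1
step 5: dequeue 4; queue=[5]; order=0,2,3,1,4
step 6: dequeue 5; queue=[6]; order=0,2,3,1,4,5
step 7: dequeue 6; queue=[(empty)]; order=0,2,3,1,4,5,6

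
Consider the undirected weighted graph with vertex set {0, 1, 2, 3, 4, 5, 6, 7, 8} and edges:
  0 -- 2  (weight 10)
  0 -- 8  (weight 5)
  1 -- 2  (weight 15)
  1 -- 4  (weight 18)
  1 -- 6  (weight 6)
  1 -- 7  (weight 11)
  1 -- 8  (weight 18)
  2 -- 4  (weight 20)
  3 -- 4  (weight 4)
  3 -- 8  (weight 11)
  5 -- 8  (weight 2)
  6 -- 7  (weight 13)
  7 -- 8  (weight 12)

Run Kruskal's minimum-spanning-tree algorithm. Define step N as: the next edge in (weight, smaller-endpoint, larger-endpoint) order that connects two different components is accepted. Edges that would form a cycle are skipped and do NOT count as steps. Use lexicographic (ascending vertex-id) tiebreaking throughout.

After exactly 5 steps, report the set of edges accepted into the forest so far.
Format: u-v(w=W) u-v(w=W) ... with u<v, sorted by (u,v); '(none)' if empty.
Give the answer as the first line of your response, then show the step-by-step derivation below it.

0-2(w=10) 0-8(w=5) 1-6(w=6) 3-4(w=4) 5-8(w=2)

step 1: add edge 5-8 (w=2); MST = {5-8(w=2)}
step 2: add edge 3-4 (w=4); MST = {3-4(w=4) 5-8(w=2)}
step 3: add edge 0-8 (w=5); MST = {0-8(w=5) 3-4(w=4) 5-8(w=2)}
step 4: add edge 1-6 (w=6); MST = {0-8(w=5) 1-6(w=6) 3-4(w=4) 5-8(w=2)}
step 5: add edge 0-2 (w=10); MST = {0-2(w=10) 0-8(w=5) 1-6(w=6) 3-4(w=4) 5-8(w=2)}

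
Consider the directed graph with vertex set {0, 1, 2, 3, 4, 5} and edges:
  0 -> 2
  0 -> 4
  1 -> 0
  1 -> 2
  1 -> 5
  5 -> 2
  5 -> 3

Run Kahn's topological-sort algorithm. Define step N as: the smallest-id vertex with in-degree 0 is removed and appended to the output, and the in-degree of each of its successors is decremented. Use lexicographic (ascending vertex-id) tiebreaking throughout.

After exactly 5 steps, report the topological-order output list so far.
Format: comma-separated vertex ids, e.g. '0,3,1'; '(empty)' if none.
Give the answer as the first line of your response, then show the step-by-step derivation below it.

1,0,4,5,2

step 1: output 1; order=[1]; indeg=(0,0,2,1,1,0)
step 2: output 0; order=[1,0]; indeg=(0,0,1,1,0,0)
step 3: output 4; order=[1,0,4]; indeg=(0,0,1,1,0,0)
step 4: output 5; order=[1,0,4,5]; indeg=(0,0,0,0,0,0)
step 5: output 2; order=[1,0,4,5,2]; indeg=(0,0,0,0,0,0)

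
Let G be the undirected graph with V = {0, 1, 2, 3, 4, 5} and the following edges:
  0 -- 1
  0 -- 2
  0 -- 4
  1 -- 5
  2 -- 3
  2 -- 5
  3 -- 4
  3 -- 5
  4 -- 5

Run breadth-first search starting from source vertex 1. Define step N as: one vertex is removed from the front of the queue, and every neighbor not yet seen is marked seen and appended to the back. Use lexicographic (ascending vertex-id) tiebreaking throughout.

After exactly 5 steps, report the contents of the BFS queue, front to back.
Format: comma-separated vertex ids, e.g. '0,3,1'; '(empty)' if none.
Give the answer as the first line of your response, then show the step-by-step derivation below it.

3

step 1: dequeue 1; queue=[0,5]; order=1
step 2: dequeue 0; queue=[5,2,4]; order=1,0
step 3: dequeue 5; queue=[2,4,3]; order=1,0,5
step 4: dequeue 2; queue=[4,3]; order=1,0,5,2
step 5: dequeue 4; queue=[3]; order=1,0,5,2,4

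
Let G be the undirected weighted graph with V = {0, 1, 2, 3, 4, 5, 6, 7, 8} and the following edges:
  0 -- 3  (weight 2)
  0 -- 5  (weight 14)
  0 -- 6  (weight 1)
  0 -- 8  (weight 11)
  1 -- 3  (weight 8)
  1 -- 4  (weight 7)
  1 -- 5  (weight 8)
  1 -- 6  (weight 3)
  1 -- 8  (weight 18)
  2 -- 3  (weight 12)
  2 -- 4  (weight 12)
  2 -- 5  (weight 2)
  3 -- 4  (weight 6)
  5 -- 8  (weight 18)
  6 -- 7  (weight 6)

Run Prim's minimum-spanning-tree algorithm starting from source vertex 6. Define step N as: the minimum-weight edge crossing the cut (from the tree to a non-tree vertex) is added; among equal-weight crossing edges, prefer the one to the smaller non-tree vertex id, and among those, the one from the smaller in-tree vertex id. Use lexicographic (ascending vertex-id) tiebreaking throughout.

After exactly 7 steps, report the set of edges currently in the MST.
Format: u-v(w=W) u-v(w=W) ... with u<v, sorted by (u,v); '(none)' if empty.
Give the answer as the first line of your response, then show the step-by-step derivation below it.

0-3(w=2) 0-6(w=1) 1-5(w=8) 1-6(w=3) 2-5(w=2) 3-4(w=6) 6-7(w=6)

step 1: add edge 0-6 (w=1); MST = {0-6(w=1)}
step 2: add edge 0-3 (w=2); MST = {0-3(w=2) 0-6(w=1)}
step 3: add edge 1-6 (w=3); MST = {0-3(w=2) 0-6(w=1) 1-6(w=3)}
step 4: add edge 3-4 (w=6); MST = {0-3(w=2) 0-6(w=1) 1-6(w=3) 3-4(w=6)}
step 5: add edge 6-7 (w=6); MST = {0-3(w=2) 0-6(w=1) 1-6(w=3) 3-4(w=6) 6-7(w=6)}
step 6: add edge 1-5 (w=8); MST = {0-3(w=2) 0-6(w=1) 1-5(w=8) 1-6(w=3) 3-4(w=6) 6-7(w=6)}
step 7: add edge 2-5 (w=2); MST = {0-3(w=2) 0-6(w=1) 1-5(w=8) 1-6(w=3) 2-5(w=2) 3-4(w=6) 6-7(w=6)}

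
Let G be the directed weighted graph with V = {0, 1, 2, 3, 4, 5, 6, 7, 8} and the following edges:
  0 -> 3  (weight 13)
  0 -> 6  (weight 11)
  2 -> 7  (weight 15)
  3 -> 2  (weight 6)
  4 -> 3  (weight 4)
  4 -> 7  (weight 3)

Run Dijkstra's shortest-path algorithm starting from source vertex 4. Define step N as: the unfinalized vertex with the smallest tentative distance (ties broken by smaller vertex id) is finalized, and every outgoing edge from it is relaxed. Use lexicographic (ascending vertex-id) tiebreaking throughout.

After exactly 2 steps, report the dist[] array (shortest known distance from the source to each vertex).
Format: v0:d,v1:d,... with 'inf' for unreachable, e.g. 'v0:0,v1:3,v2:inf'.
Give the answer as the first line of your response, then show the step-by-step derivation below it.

v0:inf,v1:inf,v2:inf,v3:4,v4:0,v5:inf,v6:inf,v7:3,v8:inf

step 1: dist = v0:inf,v1:inf,v2:inf,v3:4,v4:0,v5:inf,v6:inf,v7:3,v8:inf
step 2: dist = v0:inf,v1:inf,v2:inf,v3:4,v4:0,v5:inf,v6:inf,v7:3,v8:inf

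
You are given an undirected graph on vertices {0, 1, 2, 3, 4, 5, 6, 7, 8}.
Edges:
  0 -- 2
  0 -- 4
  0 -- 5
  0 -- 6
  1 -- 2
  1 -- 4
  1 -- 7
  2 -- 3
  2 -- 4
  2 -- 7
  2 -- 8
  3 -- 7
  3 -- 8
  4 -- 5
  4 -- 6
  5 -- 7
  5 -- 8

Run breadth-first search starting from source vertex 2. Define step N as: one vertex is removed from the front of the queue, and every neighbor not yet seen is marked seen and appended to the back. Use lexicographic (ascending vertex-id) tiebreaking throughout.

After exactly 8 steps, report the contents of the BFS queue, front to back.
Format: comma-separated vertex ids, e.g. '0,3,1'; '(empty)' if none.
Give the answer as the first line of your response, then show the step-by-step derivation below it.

6

step 1: dequeue 2; queue=[0,1,3,4,7,8]; order=2
step 2: dequeue 0; queue=[1,3,4,7,8,5,6]; order=2,0
step 3: dequeue 1; queue=[3,4,7,8,5,6]; order=2,0,1
step 4: dequeue 3; queue=[4,7,8,5,6]; order=2,0,1,3
step 5: dequeue 4; queue=[7,8,5,6]; order=2,0,1,3,4
step 6: dequeue 7; queue=[8,5,6]; order=2,0,1,3,4,7
step 7: dequeue 8; queue=[5,6]; order=2,0,1,3,4,7,8
step 8: dequeue 5; queue=[6]; order=2,0,1,3,4,7,8,5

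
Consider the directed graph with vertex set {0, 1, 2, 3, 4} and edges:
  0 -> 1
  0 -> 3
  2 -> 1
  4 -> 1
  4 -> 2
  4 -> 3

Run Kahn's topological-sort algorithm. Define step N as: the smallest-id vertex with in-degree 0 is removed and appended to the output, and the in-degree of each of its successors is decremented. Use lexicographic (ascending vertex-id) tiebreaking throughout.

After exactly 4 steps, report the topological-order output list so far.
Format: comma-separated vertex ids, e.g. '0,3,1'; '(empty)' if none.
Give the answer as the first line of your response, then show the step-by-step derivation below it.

0,4,2,1

step 1: output 0; order=[0]; indeg=(0,2,1,1,0)
step 2: output 4; order=[0,4]; indeg=(0,1,0,0,0)
step 3: output 2; order=[0,4,2]; indeg=(0,0,0,0,0)
step 4: output 1; order=[0,4,2,1]; indeg=(0,0,0,0,0)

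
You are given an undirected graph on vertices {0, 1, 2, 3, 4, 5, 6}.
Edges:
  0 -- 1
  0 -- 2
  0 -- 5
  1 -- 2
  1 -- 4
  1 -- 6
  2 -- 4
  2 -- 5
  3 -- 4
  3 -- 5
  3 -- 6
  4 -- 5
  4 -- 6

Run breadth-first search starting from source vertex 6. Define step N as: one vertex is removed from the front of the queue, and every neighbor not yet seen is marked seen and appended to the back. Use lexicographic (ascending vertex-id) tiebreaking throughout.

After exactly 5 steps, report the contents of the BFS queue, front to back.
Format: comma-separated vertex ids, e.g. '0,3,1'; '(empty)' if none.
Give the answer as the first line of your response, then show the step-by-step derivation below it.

2,5

step 1: dequeue 6; queue=[1,3,4]; order=6
step 2: dequeue 1; queue=[3,4,0,2]; order=6,1
step 3: dequeue 3; queue=[4,0,2,5]; order=6,1,3
step 4: dequeue 4; queue=[0,2,5]; order=6,1,3,4
step 5: dequeue 0; queue=[2,5]; order=6,1,3,4,0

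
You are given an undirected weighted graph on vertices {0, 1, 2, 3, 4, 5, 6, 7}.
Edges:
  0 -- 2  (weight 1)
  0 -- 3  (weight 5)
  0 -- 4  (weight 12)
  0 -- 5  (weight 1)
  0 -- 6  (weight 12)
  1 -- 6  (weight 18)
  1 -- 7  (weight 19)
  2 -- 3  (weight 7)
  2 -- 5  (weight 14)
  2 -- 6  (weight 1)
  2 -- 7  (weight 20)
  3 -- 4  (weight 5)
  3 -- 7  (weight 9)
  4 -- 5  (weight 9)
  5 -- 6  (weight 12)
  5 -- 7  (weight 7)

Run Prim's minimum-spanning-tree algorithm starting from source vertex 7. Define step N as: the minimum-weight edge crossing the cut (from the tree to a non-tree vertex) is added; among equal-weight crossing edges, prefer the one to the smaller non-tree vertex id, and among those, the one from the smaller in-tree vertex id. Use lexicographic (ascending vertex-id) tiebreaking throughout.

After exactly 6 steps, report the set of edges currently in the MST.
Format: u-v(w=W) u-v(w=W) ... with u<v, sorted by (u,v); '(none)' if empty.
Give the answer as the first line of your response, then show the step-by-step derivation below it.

0-2(w=1) 0-3(w=5) 0-5(w=1) 2-6(w=1) 3-4(w=5) 5-7(w=7)

step 1: add edge 5-7 (w=7); MST = {5-7(w=7)}
step 2: add edge 0-5 (w=1); MST = {0-5(w=1) 5-7(w=7)}
step 3: add edge 0-2 (w=1); MST = {0-2(w=1) 0-5(w=1) 5-7(w=7)}
step 4: add edge 2-6 (w=1); MST = {0-2(w=1) 0-5(w=1) 2-6(w=1) 5-7(w=7)}
step 5: add edge 0-3 (w=5); MST = {0-2(w=1) 0-3(w=5) 0-5(w=1) 2-6(w=1) 5-7(w=7)}
step 6: add edge 3-4 (w=5); MST = {0-2(w=1) 0-3(w=5) 0-5(w=1) 2-6(w=1) 3-4(w=5) 5-7(w=7)}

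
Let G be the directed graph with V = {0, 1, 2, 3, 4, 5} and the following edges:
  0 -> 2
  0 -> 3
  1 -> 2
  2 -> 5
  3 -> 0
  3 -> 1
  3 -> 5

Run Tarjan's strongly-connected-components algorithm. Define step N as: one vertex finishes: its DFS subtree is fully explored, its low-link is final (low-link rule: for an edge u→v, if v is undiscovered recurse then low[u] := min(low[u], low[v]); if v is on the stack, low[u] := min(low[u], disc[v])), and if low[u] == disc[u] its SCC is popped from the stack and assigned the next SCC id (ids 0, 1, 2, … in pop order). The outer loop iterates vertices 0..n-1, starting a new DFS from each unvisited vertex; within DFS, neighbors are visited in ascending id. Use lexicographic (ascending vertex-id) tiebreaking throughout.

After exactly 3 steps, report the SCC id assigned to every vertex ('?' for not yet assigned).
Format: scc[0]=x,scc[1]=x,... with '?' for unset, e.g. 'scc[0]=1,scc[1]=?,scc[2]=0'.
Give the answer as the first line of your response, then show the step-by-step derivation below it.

scc[0]=?,scc[1]=2,scc[2]=1,scc[3]=?,scc[4]=?,scc[5]=0

step 1: low=(low[0]=0,low[1]=?,low[2]=1,low[3]=?,low[4]=?,low[5]=2); scc=(scc[0]=?,scc[1]=?,scc[2]=?,scc[3]=?,scc[4]=?,scc[5]=0)
step 2: low=(low[0]=0,low[1]=?,low[2]=1,low[3]=?,low[4]=?,low[5]=2); scc=(scc[0]=?,scc[1]=?,scc[2]=1,scc[3]=?,scc[4]=?,scc[5]=0)
step 3: low=(low[0]=0,low[1]=4,low[2]=1,low[3]=0,low[4]=?,low[5]=2); scc=(scc[0]=?,scc[1]=2,scc[2]=1,scc[3]=?,scc[4]=?,scc[5]=0)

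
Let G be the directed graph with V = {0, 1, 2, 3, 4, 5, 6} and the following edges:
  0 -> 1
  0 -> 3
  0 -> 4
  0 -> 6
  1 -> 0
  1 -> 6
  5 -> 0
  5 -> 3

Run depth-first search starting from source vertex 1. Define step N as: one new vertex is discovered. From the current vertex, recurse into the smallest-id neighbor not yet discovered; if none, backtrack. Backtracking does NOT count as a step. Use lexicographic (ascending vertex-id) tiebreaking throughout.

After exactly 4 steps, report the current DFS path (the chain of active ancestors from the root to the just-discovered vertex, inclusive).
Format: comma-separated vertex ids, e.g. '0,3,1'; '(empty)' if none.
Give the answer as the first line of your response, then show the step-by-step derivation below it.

1,0,4

step 1: discover 1; path=1; order=1
step 2: discover 0; path=1>0; order=1,0
step 3: discover 3; path=1>0>3; order=1,0,3
step 4: discover 4; path=1>0>4; order=1,0,3,4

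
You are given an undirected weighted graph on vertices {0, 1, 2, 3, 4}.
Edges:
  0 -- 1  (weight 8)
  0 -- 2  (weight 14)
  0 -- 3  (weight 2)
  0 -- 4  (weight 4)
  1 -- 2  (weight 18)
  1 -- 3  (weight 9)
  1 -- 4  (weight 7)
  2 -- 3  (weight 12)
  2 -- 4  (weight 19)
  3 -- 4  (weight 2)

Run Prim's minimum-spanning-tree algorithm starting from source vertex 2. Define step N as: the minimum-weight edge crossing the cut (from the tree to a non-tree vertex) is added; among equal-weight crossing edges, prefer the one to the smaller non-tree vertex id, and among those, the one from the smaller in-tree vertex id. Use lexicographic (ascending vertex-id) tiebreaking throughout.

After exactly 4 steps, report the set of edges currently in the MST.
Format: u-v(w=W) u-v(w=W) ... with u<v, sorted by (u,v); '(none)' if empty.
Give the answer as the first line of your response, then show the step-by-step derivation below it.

0-3(w=2) 1-4(w=7) 2-3(w=12) 3-4(w=2)

step 1: add edge 2-3 (w=12); MST = {2-3(w=12)}
step 2: add edge 0-3 (w=2); MST = {0-3(w=2) 2-3(w=12)}
step 3: add edge 3-4 (w=2); MST = {0-3(w=2) 2-3(w=12) 3-4(w=2)}
step 4: add edge 1-4 (w=7); MST = {0-3(w=2) 1-4(w=7) 2-3(w=12) 3-4(w=2)}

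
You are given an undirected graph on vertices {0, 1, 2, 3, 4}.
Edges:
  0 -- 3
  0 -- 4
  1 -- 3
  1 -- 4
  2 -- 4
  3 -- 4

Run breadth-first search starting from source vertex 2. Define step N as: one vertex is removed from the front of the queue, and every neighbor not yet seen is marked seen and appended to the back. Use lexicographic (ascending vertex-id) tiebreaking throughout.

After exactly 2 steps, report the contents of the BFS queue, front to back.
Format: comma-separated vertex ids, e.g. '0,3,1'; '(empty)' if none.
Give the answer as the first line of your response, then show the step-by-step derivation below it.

0,1,3

step 1: dequeue 2; queue=[4]; order=2
step 2: dequeue 4; queue=[0,1,3]; order=2,4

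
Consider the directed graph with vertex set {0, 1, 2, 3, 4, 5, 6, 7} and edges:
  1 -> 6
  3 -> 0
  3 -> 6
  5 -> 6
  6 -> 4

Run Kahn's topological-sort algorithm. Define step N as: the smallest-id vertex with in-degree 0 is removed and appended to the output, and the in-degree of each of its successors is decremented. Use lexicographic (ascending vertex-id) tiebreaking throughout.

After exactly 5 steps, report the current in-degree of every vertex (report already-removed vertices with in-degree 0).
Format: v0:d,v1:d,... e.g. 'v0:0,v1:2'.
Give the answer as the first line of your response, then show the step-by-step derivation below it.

v0:0,v1:0,v2:0,v3:0,v4:1,v5:0,v6:0,v7:0

step 1: output 1; order=[1]; indeg=(1,0,0,0,1,0,2,0)
step 2: output 2; order=[1,2]; indeg=(1,0,0,0,1,0,2,0)
step 3: output 3; order=[1,2,3]; indeg=(0,0,0,0,1,0,1,0)
step 4: output 0; order=[1,2,3,0]; indeg=(0,0,0,0,1,0,1,0)
step 5: output 5; order=[1,2,3,0,5]; indeg=(0,0,0,0,1,0,0,0)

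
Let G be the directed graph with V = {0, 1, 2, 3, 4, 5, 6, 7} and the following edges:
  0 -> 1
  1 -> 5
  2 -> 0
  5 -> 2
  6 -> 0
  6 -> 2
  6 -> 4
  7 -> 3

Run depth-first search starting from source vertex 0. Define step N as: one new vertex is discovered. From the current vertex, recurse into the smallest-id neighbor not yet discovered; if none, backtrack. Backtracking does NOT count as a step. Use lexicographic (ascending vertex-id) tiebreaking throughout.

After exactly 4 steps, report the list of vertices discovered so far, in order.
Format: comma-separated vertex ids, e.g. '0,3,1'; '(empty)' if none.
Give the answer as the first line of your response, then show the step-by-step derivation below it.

0,1,5,2

step 1: discover 0; path=0; order=0
step 2: discover 1; path=0>1; order=0,1
step 3: discover 5; path=0>1>5; order=0,1,5
step 4: discover 2; path=0>1>5>2; order=0,1,5,2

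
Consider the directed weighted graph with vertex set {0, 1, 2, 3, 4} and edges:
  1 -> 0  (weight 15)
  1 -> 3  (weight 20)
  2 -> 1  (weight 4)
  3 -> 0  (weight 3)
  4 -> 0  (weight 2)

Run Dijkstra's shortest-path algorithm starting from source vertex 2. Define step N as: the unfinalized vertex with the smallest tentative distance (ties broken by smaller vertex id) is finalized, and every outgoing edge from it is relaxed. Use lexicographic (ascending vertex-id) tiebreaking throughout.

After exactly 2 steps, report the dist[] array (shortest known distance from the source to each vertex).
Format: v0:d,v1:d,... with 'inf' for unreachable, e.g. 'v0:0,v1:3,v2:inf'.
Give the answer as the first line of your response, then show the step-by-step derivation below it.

v0:19,v1:4,v2:0,v3:24,v4:inf

step 1: dist = v0:inf,v1:4,v2:0,v3:inf,v4:inf
step 2: dist = v0:19,v1:4,v2:0,v3:24,v4:inf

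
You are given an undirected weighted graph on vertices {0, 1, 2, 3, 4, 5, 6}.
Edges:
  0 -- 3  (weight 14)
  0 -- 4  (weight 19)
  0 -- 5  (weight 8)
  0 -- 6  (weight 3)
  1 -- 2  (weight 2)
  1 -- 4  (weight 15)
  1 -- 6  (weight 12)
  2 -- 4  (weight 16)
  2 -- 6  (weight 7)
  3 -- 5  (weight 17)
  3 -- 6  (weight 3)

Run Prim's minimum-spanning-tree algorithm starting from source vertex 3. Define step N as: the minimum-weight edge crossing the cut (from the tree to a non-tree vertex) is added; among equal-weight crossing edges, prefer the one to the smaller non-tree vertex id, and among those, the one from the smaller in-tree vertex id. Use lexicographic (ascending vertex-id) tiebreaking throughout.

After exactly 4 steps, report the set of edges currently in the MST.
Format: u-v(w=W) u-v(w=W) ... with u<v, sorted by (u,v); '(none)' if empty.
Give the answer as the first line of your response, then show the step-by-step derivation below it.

0-6(w=3) 1-2(w=2) 2-6(w=7) 3-6(w=3)

step 1: add edge 3-6 (w=3); MST = {3-6(w=3)}
step 2: add edge 0-6 (w=3); MST = {0-6(w=3) 3-6(w=3)}
step 3: add edge 2-6 (w=7); MST = {0-6(w=3) 2-6(w=7) 3-6(w=3)}
step 4: add edge 1-2 (w=2); MST = {0-6(w=3) 1-2(w=2) 2-6(w=7) 3-6(w=3)}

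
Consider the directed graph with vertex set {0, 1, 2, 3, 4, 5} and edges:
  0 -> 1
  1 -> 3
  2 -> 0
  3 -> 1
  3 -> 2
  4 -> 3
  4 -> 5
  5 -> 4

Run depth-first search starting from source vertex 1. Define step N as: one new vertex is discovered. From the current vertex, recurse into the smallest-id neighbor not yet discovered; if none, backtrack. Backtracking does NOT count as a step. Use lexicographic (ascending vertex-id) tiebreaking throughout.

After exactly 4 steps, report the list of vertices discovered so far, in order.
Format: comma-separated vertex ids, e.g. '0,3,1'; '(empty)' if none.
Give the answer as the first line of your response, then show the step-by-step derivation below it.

1,3,2,0

step 1: discover 1; path=1; order=1
step 2: discover 3; path=1>3; order=1,3
step 3: discover 2; path=1>3>2; order=1,3,2
step 4: discover 0; path=1>3>2>0; order=1,3,2,0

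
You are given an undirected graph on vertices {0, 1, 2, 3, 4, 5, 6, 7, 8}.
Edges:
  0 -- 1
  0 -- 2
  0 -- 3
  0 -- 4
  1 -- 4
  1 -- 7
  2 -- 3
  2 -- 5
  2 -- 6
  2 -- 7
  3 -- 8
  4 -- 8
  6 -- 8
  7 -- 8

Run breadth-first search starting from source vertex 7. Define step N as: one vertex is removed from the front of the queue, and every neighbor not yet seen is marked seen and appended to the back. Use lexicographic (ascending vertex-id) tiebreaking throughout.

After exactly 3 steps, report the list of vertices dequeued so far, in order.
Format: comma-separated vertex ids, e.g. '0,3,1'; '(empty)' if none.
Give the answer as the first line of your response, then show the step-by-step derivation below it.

7,1,2

step 1: dequeue 7; queue=[1,2,8]; order=7
step 2: dequeue 1; queue=[2,8,0,4]; order=7,1
step 3: dequeue 2; queue=[8,0,4,3,5,6]; order=7,1,2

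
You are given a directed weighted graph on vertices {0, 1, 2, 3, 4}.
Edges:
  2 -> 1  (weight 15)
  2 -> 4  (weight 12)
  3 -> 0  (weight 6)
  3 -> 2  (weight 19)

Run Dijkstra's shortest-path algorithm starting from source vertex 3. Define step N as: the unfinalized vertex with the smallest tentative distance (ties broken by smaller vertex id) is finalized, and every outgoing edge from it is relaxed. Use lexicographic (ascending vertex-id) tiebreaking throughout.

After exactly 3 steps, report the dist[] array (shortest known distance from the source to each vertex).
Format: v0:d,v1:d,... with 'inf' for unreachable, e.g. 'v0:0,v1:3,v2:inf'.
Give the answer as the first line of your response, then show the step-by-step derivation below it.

v0:6,v1:34,v2:19,v3:0,v4:31

step 1: dist = v0:6,v1:inf,v2:19,v3:0,v4:inf
step 2: dist = v0:6,v1:inf,v2:19,v3:0,v4:inf
step 3: dist = v0:6,v1:34,v2:19,v3:0,v4:31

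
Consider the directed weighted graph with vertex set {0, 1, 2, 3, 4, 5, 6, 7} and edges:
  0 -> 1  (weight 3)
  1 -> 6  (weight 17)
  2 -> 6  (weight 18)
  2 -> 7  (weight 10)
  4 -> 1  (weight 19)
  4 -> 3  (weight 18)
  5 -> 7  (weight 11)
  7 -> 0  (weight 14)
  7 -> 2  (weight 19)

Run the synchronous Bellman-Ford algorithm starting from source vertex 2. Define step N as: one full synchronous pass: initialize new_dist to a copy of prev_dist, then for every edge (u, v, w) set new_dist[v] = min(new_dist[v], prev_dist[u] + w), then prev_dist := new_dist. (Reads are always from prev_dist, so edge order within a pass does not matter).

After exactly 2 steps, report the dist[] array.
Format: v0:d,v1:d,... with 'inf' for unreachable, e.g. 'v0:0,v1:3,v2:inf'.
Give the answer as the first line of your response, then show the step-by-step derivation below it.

v0:24,v1:inf,v2:0,v3:inf,v4:inf,v5:inf,v6:18,v7:10

step 1: dist = v0:inf,v1:inf,v2:0,v3:inf,v4:inf,v5:inf,v6:18,v7:10
step 2: dist = v0:24,v1:inf,v2:0,v3:inf,v4:inf,v5:inf,v6:18,v7:10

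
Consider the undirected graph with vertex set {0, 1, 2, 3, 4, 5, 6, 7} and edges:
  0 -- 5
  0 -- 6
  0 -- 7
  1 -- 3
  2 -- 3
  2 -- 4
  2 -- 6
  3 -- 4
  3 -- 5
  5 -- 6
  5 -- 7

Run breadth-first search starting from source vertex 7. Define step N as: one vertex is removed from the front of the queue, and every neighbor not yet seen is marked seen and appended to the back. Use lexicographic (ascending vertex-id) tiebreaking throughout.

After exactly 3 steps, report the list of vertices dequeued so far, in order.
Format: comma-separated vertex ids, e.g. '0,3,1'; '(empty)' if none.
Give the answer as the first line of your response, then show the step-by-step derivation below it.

7,0,5

step 1: dequeue 7; queue=[0,5]; order=7
step 2: dequeue 0; queue=[5,6]; order=7,0
step 3: dequeue 5; queue=[6,3]; order=7,0,5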